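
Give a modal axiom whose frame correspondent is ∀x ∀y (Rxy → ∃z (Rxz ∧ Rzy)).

□□r → □r

This is density; the standard corresponding axiom is C4: □□r → □r.
Suppose □□r→□r is valid. Take Rxy and set V(r)={w : xR²w}. Then □□r at x, so □r at x, so r at y, i.e. ∃z(Rxz∧Rzy).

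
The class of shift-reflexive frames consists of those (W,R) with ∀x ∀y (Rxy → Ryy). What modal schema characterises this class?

□(□q → q)

This is shift-reflexivity; the standard corresponding axiom is T□: □(□q → q).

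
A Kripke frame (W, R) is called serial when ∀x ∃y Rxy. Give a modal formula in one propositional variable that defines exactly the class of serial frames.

A defining formula is □q → ◇q (the D axiom).
Suppose □q→◇q is valid. At any x set V(q)=W. Then □q at x, so ◇q at x, so x has a successor.

□q → ◇q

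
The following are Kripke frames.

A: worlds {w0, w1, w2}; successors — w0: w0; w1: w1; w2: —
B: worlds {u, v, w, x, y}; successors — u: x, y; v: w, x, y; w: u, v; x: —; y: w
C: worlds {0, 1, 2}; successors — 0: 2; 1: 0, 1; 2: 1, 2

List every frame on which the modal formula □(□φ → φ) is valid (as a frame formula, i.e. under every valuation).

A

The schema corresponds to shift-reflexivity: ∀x ∀y (Rxy → Ryy).
A: holds.
B: fails — Rwu but not Ruu.
C: fails — R10 but not R00.
Valid on: A.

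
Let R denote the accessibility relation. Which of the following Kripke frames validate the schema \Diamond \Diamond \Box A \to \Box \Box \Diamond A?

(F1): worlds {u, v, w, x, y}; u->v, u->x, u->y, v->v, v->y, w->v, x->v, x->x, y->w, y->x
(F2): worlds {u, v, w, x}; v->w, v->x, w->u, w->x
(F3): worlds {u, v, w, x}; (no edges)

The schema corresponds to a generalized confluence (Geach) condition: \forall x \forall y \forall z ((x R^2 y \wedge x R^2 z) \to \exists w (yRw \wedge zRw)).
(F1): fails — uR²v, uR²y but no t with vRt and yRt.
(F2): fails — vR²u, vR²u but no t with uRt and uRt.
(F3): holds.
Valid on: (F3).

(F3)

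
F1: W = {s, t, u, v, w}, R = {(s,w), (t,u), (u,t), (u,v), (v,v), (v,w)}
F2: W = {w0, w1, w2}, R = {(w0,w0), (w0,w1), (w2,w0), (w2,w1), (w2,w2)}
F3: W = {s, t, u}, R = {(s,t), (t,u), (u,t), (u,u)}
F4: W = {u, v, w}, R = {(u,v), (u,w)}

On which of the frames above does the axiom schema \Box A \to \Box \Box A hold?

F2, F4

This is the axiom for transitivity; its first-order frame correspondent is \forall x \forall y \forall z (Rxy \wedge Ryz \to Rxz).
F1: fails — Ruv and Rvw but not Ruw.
F2: condition met.
F3: fails — Rtu and Rut but not Rtt.
F4: condition met.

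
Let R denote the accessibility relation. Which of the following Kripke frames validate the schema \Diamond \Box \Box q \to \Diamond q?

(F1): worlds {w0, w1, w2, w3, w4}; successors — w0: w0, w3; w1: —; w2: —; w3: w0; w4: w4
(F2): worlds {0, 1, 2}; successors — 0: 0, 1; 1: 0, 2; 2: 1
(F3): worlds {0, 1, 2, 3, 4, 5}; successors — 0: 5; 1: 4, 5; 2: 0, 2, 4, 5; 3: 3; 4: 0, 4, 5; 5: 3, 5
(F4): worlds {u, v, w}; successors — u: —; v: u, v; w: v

This is the axiom for a generalized confluence (Geach) condition; its first-order frame correspondent is \forall x \forall y (xRy \to \exists w (y R^2 w \wedge xRw)).
(F1): holds.
(F2): holds.
(F3): holds.
(F4): fails — vRu but no t with uR²t and vRt.

(F1), (F2), (F3)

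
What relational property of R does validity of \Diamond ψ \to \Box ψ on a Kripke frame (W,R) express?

Suppose ◇ψ→□ψ is valid. Take Rxy, Rxz and set V(ψ)={y}. Then ◇ψ at x, so □ψ at x, so ψ at z, i.e. z=y.
Conversely, on a frame with partial functionality the schema holds at every world under every valuation.
Frame condition: \forall x \forall y \forall z (Rxy \wedge Rxz \to y = z).

partial functionality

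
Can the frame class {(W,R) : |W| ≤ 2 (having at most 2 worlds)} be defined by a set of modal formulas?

Any modally definable frame class is closed under disjoint unions.
Any modal formula valid on each of 3 disjoint one-world frames is valid on their disjoint union (validity is preserved under disjoint unions). Each one-world frame has |W|=1≤2, but the union has |W|=3.
So no modal formula (or set of formulas) defines exactly the |W|≤2 frames.

No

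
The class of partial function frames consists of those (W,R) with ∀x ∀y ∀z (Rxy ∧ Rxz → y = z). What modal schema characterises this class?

◇q → □q

The condition is partial functionality. The CD schema ◇q → □q defines it.
Suppose ◇q→□q is valid. Take Rxy, Rxz and set V(q)={y}. Then ◇q at x, so □q at x, so q at z, i.e. z=y.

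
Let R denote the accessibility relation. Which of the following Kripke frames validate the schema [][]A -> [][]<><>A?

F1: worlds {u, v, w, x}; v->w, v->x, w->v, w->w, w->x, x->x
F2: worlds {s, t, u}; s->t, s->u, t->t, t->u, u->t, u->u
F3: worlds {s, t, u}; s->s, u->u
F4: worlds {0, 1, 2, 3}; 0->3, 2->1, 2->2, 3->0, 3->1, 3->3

F1, F2, F3

This is the axiom for a generalized confluence (Geach) condition; its first-order frame correspondent is forall x forall z (x R^2 z -> exists w (x R^2 w & z R^2 w)).
F1: satisfies the condition.
F2: satisfies the condition.
F3: satisfies the condition.
F4: fails — 0R²1 but no w with 0R²w and 1R²w.
Valid on: F1, F2, F3.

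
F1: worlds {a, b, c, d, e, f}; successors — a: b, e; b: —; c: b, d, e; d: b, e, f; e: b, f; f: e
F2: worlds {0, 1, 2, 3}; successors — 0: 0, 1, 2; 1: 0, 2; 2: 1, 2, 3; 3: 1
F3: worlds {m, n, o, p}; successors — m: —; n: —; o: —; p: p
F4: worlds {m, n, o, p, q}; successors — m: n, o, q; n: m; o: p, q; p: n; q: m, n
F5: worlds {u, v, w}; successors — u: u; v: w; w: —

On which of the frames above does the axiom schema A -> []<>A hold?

The schema corresponds to symmetry: forall x forall y (Rxy -> Ryx).
F1: fails — Reb but not Rbe.
F2: fails — R02 but not R20.
F3: ✓.
F4: fails — Rop but not Rpo.
F5: fails — Rvw but not Rwv.

F3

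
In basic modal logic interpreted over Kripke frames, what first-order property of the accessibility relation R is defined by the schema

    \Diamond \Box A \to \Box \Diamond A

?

convergence

Suppose ◇□A→□◇A is valid. Take Rxy, Rxz and set V(A)={w : Ryw}. Then □A at y so ◇□A at x, so □◇A at x, so ◇A at z, giving w with Rzw and Ryw.
Conversely, any frame satisfying \forall x \forall y \forall z (Rxy \wedge Rxz \to \exists w (Ryw \wedge Rzw)) validates the schema.
So the correspondent is convergence.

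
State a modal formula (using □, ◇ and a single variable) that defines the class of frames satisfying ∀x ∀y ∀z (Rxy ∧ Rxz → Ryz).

◇r → □◇r

The condition is the Euclidean property. The 5 schema ◇r → □◇r defines it.
Suppose ◇r→□◇r is valid. Take Rxy, Rxz and set V(r)={y}. Then ◇r at x, so □◇r at x, so ◇r at z, so some w with Rzw has r; w=y, i.e. Rzy. By symmetry of the argument, Ryz.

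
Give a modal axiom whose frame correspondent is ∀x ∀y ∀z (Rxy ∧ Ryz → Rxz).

This is transitivity; the standard corresponding axiom is 4: □ψ → □□ψ.
Suppose □ψ→□□ψ is valid. Take Rxy, Ryz and set V(ψ)={w : Rxw}. Then □ψ at x, so □□ψ at x, so □ψ at y, so ψ at z, i.e. Rxz.

□ψ → □□ψ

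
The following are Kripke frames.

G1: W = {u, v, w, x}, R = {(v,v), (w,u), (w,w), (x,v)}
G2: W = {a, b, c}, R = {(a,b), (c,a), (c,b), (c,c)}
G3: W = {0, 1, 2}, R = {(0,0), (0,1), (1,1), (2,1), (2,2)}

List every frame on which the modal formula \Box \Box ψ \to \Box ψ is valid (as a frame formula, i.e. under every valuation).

G1, G3

This is the axiom for density; its first-order frame correspondent is \forall x \forall y (Rxy \to \exists z (Rxz \wedge Rzy)).
G1: satisfies the condition.
G2: fails — Rab but no z with Raz and Rzb.
G3: satisfies the condition.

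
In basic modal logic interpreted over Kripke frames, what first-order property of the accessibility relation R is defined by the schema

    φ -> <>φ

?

reflexivity

This schema is equivalent to the T axiom □φ → φ.
Its frame correspondent is reflexivity — forall x Rxx.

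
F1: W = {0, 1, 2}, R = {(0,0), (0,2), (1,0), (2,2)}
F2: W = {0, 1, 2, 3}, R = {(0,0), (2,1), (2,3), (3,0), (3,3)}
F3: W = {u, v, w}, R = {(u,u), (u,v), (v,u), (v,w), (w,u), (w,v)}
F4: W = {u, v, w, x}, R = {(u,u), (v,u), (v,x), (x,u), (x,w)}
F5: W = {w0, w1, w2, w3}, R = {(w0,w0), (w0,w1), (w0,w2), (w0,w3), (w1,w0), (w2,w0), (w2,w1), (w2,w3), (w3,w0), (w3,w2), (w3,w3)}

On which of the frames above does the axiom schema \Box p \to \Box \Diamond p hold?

This is the axiom for a generalized confluence (Geach) condition; its first-order frame correspondent is \forall x \forall z (xRz \to \exists w (xRw \wedge zRw)).
F1: ✓.
F2: fails — 2R1 but no w with 2Rw and 1Rw.
F3: ✓.
F4: fails — xRw but no t with xRt and wRt.
F5: ✓.

F1, F3, F5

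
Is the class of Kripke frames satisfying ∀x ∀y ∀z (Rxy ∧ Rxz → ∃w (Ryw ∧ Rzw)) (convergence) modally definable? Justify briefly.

Yes: it is convergence, defined by the .2 schema ◇□p → □◇p.
Suppose ◇□p→□◇p is valid. Take Rxy, Rxz and set V(p)={w : Ryw}. Then □p at y so ◇□p at x, so □◇p at x, so ◇p at z, giving w with Rzw and Ryw.

Yes, by ◇□p → □◇p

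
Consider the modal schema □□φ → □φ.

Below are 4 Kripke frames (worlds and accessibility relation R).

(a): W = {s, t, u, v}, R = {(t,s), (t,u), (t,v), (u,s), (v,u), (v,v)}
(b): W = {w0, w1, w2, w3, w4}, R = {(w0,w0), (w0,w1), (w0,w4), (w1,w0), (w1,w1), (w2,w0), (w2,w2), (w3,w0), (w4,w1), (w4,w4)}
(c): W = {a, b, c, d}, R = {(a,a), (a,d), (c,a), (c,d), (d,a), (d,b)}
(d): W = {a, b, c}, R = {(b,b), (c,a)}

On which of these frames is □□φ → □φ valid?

Frame correspondent (Sahlqvist): ∀x ∀y (Rxy → ∃z (Rxz ∧ Rzy)) — i.e. density.
(a): fails — Rus but no z with Ruz and Rzs.
(b): condition met.
(c): fails — Rdb but no z with Rdz and Rzb.
(d): fails — Rca but no z with Rcz and Rza.

(b)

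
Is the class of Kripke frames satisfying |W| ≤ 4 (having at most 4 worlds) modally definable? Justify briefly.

Modal frame validity is preserved under disjoint unions.
Any modal formula valid on each of 5 disjoint one-world frames is valid on their disjoint union (validity is preserved under disjoint unions). Each one-world frame has |W|=1≤4, but the union has |W|=5.
Hence having at most 4 worlds is not modally definable.

No — not modally definable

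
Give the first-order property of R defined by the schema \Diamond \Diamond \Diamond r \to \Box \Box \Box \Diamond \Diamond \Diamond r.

This is a Sahlqvist (Geach-type) schema ◇^3□^0r → □^3◇^3r.
Minimal-valuation argument: fix x; take any y with xR^3y and any z with xR^3z. Set V(r) to the set of worlds R-reachable from y in exactly 0 steps. Then □^0r holds at y, so the antecedent holds at x; validity forces ◇^3r at z, giving a w with zR^3w and yR^0w.
First-order correspondent: \forall x \forall y \forall z ((x R^3 y \wedge x R^3 z) \to \exists w (y = w \wedge z R^3 w)).

\forall x \forall y \forall z ((x R^3 y \wedge x R^3 z) \to \exists w (y = w \wedge z R^3 w))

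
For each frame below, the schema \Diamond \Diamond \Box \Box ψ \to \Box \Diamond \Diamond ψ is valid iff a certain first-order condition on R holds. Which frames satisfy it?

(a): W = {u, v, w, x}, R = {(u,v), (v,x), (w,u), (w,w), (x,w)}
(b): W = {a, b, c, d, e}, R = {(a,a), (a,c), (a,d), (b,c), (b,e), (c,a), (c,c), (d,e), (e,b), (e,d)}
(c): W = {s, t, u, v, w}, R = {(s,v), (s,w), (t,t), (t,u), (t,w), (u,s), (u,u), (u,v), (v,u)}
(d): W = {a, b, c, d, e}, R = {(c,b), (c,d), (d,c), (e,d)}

none

This is the axiom for a generalized confluence (Geach) condition; its first-order frame correspondent is \forall x \forall y \forall z ((x R^2 y \wedge xRz) \to \exists w (y R^2 w \wedge z R^2 w)).
(a): fails — wR²u, wRw but no t with uR²t and wR²t.
(b): fails — aR²e, aRd but no w with eR²w and dR²w.
(c): fails — sR²u, sRw but no w* with uR²w* and wR²w*.
(d): fails — cR²c, cRb but no w with cR²w and bR²w.
Valid on no frame.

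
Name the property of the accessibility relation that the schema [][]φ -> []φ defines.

density: forall x forall y (Rxy -> exists z (Rxz & Rzy))

Suppose □□φ→□φ is valid. Take Rxy and set V(φ)={w : xR²w}. Then □□φ at x, so □φ at x, so φ at y, i.e. ∃z(Rxz∧Rzy).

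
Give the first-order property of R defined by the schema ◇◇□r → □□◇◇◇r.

This is a Sahlqvist (Geach-type) schema ◇^2□^1r → □^2◇^3r.
Minimal-valuation argument: fix x; take any y with xR^2y and any z with xR^2z. Set V(r) to the set of worlds R-reachable from y in exactly 1 step. Then □^1r holds at y, so the antecedent holds at x; validity forces ◇^3r at z, giving a w with zR^3w and yR^1w.
First-order correspondent: ∀x ∀y ∀z ((xR²y ∧ xR²z) → ∃w (yRw ∧ zR³w)).

∀x ∀y ∀z ((xR²y ∧ xR²z) → ∃w (yRw ∧ zR³w))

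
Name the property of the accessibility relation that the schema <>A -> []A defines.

Suppose ◇A→□A is valid. Take Rxy, Rxz and set V(A)={y}. Then ◇A at x, so □A at x, so A at z, i.e. z=y.

Partial functionality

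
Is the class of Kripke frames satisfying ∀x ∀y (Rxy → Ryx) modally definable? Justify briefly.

Yes, by r → □◇r

Yes: it is symmetry, defined by the B schema r → □◇r.
Suppose r→□◇r is valid. Take Rxy and set V(r)={x}. Then r at x, so □◇r at x, so ◇r at y, so some z with Ryz has r; z=x, i.e. Ryx.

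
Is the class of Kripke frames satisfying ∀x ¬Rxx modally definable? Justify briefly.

No — not modally definable

Any modally definable frame class is closed under surjective bounded morphisms.
The 5-cycle (worlds s,t,u,v,w with s→t→u→v→w→s) is irreflexive, and the map sending every world to a single reflexive point • is a surjective bounded morphism (forth: every edge maps to (•,•); back: every world has a successor). So any modal formula valid on the 5-cycle is also valid on the reflexive point, which is not irreflexive.
Hence irreflexivity is not modally definable.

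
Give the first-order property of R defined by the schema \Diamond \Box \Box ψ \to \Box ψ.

\forall x \forall y \forall z ((xRy \wedge xRz) \to \exists w (y R^2 w \wedge z = w))

This is a Sahlqvist (Geach-type) schema ◇^1□^2ψ → □^1◇^0ψ.
Minimal-valuation argument: fix x; take any y with xR^1y and any z with xR^1z. Set V(ψ) to the set of worlds R-reachable from y in exactly 2 steps. Then □^2ψ holds at y, so the antecedent holds at x; validity forces ◇^0ψ at z, giving a w with zR^0w and yR^2w.
First-order correspondent: \forall x \forall y \forall z ((xRy \wedge xRz) \to \exists w (y R^2 w \wedge z = w)).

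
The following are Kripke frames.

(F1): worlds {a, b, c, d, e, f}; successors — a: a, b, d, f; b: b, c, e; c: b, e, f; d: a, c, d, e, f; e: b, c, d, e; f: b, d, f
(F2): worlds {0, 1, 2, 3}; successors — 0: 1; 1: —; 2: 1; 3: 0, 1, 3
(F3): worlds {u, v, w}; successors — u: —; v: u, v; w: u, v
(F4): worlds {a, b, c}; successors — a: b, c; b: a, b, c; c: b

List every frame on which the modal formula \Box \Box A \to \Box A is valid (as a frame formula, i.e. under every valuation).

This is the axiom for density; its first-order frame correspondent is \forall x \forall y (Rxy \to \exists z (Rxz \wedge Rzy)).
(F1): condition met.
(F2): fails — R01 but no z with R0z and Rz1.
(F3): condition met.
(F4): condition met.

(F1), (F3), (F4)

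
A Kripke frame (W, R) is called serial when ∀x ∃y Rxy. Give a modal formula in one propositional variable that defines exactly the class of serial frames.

□q → ◇q

The condition is seriality. The D schema □q → ◇q defines it.
Suppose □q→◇q is valid. At any x set V(q)=W. Then □q at x, so ◇q at x, so x has a successor.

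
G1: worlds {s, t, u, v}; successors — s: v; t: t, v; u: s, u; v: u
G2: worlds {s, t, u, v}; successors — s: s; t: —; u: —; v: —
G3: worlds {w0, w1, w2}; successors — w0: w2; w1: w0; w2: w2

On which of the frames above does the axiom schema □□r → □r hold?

G2

Frame correspondent (Sahlqvist): ∀x ∀y (Rxy → ∃z (Rxz ∧ Rzy)) — i.e. density.
G1: fails — Rsv but no z with Rsz and Rzv.
G2: satisfies the condition.
G3: fails — Rw1w0 but no z with Rw1z and Rzw0.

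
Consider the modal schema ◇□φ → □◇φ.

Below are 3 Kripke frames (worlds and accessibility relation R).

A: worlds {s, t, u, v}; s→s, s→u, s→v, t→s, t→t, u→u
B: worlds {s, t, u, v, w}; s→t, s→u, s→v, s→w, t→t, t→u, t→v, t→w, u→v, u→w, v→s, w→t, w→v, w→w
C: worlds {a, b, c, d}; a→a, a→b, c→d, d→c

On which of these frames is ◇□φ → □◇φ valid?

none

The schema corresponds to convergence: ∀x ∀y ∀z (Rxy ∧ Rxz → ∃w (Ryw ∧ Rzw)).
A: fails — Rsv and Rsv but v and v have no common successor.
B: fails — Rsv and Rsw but v and w have no common successor.
C: fails — Raa and Rab but a and b have no common successor.
Valid on no frame.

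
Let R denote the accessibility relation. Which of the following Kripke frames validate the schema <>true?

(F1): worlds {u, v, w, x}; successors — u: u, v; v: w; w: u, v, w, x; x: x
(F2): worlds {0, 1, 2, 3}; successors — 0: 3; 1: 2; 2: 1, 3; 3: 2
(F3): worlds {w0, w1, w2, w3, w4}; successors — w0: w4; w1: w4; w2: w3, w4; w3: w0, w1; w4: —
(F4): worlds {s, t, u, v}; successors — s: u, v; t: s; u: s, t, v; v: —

(F1), (F2)

The schema corresponds to seriality: forall x exists y Rxy.
(F1): holds.
(F2): holds.
(F3): fails — world w4 has no successor.
(F4): fails — world v has no successor.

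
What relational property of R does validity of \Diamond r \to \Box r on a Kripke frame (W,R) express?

This schema is the CD axiom.
It corresponds to partial functionality: \forall x \forall y \forall z (Rxy \wedge Rxz \to y = z).

partial functionality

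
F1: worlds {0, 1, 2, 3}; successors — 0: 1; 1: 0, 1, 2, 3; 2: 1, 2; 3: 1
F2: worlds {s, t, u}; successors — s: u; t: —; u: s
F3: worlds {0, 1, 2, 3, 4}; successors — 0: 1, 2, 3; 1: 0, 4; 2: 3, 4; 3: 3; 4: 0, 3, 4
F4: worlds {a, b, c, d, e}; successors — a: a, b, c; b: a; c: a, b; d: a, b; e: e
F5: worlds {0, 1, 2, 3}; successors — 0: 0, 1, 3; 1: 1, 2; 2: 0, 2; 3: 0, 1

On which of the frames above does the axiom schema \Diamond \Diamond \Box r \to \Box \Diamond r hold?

The schema corresponds to a generalized confluence (Geach) condition: \forall x \forall y \forall z ((x R^2 y \wedge xRz) \to \exists w (yRw \wedge zRw)).
F1: condition met.
F2: fails — sR²s, sRu but no w with sRw and uRw.
F3: fails — 0R²0, 0R1 but no w with 0Rw and 1Rw.
F4: condition met.
F5: condition met.

F1, F4, F5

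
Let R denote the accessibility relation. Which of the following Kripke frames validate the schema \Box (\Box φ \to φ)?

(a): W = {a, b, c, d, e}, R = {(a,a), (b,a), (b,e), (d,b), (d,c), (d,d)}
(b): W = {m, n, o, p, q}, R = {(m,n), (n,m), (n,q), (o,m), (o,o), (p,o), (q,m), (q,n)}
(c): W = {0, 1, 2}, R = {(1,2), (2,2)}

(c)

Frame correspondent (Sahlqvist): \forall x \forall y (Rxy \to Ryy) — i.e. shift-reflexivity.
(a): fails — Rdc but not Rcc.
(b): fails — Rom but not Rmm.
(c): ✓.
Valid on: (c).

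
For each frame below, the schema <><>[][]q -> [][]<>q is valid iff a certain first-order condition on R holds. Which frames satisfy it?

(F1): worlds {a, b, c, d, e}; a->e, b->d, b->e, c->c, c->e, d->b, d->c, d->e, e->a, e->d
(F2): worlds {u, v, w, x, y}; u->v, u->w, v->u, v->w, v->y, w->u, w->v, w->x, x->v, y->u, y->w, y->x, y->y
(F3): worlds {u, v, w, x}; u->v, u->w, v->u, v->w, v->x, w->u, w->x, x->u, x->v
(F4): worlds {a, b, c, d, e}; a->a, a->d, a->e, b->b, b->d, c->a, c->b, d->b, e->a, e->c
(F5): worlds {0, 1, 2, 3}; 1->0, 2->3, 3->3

(F3), (F5)

This is the axiom for a generalized confluence (Geach) condition; its first-order frame correspondent is forall x forall y forall z ((x R^2 y & x R^2 z) -> exists w (y R^2 w & zRw)).
(F1): fails — aR²a, aR²a but no w with aR²w and aRw.
(F2): fails — uR²x, uR²x but no t with xR²t and xRt.
(F3): ✓.
(F4): fails — aR²b, aR²e but no w with bR²w and eRw.
(F5): ✓.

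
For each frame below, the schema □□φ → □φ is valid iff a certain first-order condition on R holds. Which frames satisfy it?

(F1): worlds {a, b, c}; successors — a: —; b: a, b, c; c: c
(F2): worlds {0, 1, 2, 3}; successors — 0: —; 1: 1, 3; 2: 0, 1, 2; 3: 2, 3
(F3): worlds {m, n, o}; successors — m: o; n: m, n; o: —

The schema corresponds to density: ∀x ∀y (Rxy → ∃z (Rxz ∧ Rzy)).
(F1): holds.
(F2): holds.
(F3): fails — Rmo but no z with Rmz and Rzo.
Valid on: (F1), (F2).

(F1), (F2)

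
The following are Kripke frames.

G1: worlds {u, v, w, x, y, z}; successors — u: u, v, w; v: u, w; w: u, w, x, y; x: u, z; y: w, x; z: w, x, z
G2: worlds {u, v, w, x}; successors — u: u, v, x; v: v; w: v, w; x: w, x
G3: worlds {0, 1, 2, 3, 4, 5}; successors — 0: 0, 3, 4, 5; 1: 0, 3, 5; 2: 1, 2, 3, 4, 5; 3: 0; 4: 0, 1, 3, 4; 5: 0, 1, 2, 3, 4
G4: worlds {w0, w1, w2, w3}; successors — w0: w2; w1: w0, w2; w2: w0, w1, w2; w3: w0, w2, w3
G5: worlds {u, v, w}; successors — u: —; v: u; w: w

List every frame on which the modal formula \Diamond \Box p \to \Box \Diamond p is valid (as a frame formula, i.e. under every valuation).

This is the axiom for convergence; its first-order frame correspondent is \forall x \forall y \forall z (Rxy \wedge Rxz \to \exists w (Ryw \wedge Rzw)).
G1: fails — Rwx and Rwy but x and y have no common successor.
G2: fails — Ruv and Rux but v and x have no common successor.
G3: fails — R23 and R22 but 3 and 2 have no common successor.
G4: holds.
G5: fails — Rvu and Rvu but u and u have no common successor.

G4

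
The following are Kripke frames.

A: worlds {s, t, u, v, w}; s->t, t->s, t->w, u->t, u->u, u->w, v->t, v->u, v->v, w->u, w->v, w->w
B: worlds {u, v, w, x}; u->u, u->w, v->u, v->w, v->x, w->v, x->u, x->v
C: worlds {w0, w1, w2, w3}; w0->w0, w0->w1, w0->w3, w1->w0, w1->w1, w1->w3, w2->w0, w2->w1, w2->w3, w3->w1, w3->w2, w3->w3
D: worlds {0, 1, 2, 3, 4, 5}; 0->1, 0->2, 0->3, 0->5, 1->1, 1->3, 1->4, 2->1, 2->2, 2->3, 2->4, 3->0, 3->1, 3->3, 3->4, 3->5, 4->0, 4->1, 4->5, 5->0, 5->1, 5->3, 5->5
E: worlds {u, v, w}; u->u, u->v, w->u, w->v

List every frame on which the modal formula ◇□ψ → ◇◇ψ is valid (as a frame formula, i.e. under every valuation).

Frame correspondent (Sahlqvist): ∀x ∀y (xRy → ∃w (yRw ∧ xR²w)) — i.e. a generalized confluence (Geach) condition.
A: holds.
B: holds.
C: holds.
D: holds.
E: fails — uRv but no t with vRt and uR²t.

A, B, C, D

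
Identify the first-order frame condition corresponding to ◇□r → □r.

Replacing r by ¬r and contraposing gives the equivalent schema ◇r → □◇r.
Suppose ◇r→□◇r is valid. Take Rxy, Rxz and set V(r)={y}. Then ◇r at x, so □◇r at x, so ◇r at z, so some w with Rzw has r; w=y, i.e. Rzy. By symmetry of the argument, Ryz.
The converse is a direct semantic check.
So the correspondent is the Euclidean property.

the Euclidean property: ∀x ∀y ∀z (Rxy ∧ Rxz → Ryz)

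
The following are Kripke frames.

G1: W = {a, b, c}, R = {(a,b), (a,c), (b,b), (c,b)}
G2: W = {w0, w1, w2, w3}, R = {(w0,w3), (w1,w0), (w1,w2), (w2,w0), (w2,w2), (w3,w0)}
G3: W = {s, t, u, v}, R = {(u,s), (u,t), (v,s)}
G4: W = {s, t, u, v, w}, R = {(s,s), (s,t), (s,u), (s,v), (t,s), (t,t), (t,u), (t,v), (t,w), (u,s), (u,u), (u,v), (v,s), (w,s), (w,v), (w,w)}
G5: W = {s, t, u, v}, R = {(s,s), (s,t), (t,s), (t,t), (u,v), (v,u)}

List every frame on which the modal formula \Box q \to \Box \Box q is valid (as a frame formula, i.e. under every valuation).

The schema corresponds to transitivity: \forall x \forall y \forall z (Rxy \wedge Ryz \to Rxz).
G1: satisfies the condition.
G2: fails — Rw1w0 and Rw0w3 but not Rw1w3.
G3: satisfies the condition.
G4: fails — Rus and Rst but not Rut.
G5: fails — Ruv and Rvu but not Ruu.
Valid on: G1, G3.

G1, G3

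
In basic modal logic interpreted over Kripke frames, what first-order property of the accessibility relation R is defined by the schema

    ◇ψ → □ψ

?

partial functionality: ∀x ∀y ∀z (Rxy ∧ Rxz → y = z)

Suppose ◇ψ→□ψ is valid. Take Rxy, Rxz and set V(ψ)={y}. Then ◇ψ at x, so □ψ at x, so ψ at z, i.e. z=y.
Conversely, any frame satisfying ∀x ∀y ∀z (Rxy ∧ Rxz → y = z) validates the schema.
So the correspondent is partial functionality.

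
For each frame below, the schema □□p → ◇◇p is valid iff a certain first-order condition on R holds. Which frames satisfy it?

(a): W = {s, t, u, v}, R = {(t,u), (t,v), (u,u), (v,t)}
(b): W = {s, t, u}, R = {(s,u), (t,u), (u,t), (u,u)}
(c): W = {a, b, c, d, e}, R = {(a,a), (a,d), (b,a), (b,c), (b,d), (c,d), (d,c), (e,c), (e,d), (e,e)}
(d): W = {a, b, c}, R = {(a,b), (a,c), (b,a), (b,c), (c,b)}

(b), (c), (d)

The schema corresponds to a generalized confluence (Geach) condition: ∀x ∃w (xR²w ∧ xR²w).
(a): fails — at s but no w with sR²w and sR²w.
(b): holds.
(c): holds.
(d): holds.
Valid on: (b), (c), (d).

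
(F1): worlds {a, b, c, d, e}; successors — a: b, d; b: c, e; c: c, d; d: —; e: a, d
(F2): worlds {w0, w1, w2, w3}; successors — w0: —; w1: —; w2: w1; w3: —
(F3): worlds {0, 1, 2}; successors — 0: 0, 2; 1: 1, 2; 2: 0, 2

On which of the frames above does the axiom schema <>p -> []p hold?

Frame correspondent (Sahlqvist): forall x forall y forall z (Rxy & Rxz -> y = z) — i.e. partial functionality.
(F1): fails — a sees both b and d.
(F2): ✓.
(F3): fails — 0 sees both 0 and 2.

(F2)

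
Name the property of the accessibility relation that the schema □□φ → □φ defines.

This schema is the C4 axiom.
Its frame correspondent is density — ∀x ∀y (Rxy → ∃z (Rxz ∧ Rzy)).

density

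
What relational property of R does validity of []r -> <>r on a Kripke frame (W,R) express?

Suppose □r→◇r is valid. At any x set V(r)=W. Then □r at x, so ◇r at x, so x has a successor.
The converse is a direct semantic check.
Frame condition: forall x exists y Rxy.

seriality: forall x exists y Rxy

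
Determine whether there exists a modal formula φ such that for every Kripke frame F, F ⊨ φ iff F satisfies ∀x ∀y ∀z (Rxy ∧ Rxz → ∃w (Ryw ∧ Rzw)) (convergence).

Definable; ◇□q → □◇q defines it

The condition is convergence. A defining modal formula is ◇□q → □◇q.
Suppose ◇□q→□◇q is valid. Take Rxy, Rxz and set V(q)={w : Ryw}. Then □q at y so ◇□q at x, so □◇q at x, so ◇q at z, giving w with Rzw and Ryw.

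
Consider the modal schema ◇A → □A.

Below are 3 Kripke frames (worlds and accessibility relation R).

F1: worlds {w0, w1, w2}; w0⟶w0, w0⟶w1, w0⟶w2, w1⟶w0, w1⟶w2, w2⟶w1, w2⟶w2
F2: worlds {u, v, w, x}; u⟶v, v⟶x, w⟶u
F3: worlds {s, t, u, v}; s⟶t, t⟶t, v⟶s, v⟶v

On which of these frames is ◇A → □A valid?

Frame correspondent (Sahlqvist): ∀x ∀y ∀z (Rxy ∧ Rxz → y = z) — i.e. partial functionality.
F1: fails — w0 sees both w0 and w1.
F2: satisfies the condition.
F3: fails — v sees both s and v.

F2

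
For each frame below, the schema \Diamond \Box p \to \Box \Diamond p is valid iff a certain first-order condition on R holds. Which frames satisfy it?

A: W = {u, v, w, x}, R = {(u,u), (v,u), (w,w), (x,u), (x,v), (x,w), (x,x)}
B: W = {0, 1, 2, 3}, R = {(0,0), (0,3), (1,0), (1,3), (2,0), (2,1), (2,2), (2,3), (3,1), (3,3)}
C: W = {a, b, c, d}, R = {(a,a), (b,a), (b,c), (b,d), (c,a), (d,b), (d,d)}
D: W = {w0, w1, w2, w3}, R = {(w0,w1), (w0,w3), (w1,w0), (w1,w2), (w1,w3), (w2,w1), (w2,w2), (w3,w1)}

B

The schema corresponds to convergence: \forall x \forall y \forall z (Rxy \wedge Rxz \to \exists w (Ryw \wedge Rzw)).
A: fails — Rxw and Rxu but w and u have no common successor.
B: condition met.
C: fails — Rbc and Rbd but c and d have no common successor.
D: fails — Rw0w1 and Rw0w3 but w1 and w3 have no common successor.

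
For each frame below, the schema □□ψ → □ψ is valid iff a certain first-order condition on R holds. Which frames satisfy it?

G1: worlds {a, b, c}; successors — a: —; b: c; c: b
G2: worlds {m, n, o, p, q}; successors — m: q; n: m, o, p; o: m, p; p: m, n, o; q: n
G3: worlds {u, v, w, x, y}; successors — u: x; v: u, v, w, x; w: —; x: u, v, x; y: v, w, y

G3

The schema corresponds to density: ∀x ∀y (Rxy → ∃z (Rxz ∧ Rzy)).
G1: fails — Rbc but no z with Rbz and Rzc.
G2: fails — Rop but no z with Roz and Rzp.
G3: ✓.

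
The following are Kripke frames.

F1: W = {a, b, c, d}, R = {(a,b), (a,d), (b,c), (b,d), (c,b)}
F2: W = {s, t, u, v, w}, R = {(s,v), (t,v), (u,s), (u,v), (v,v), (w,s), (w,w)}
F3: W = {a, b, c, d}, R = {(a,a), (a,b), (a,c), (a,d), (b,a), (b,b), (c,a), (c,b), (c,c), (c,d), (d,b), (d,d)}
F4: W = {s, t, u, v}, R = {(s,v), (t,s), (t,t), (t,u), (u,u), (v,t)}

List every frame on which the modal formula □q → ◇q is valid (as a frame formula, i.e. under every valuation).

Frame correspondent (Sahlqvist): ∀x ∃y Rxy — i.e. seriality.
F1: fails — world d has no successor.
F2: condition met.
F3: condition met.
F4: condition met.

F2, F3, F4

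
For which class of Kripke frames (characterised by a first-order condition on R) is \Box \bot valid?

This schema is the Ver axiom.
It corresponds to emptiness of R: \forall x \forall y \neg Rxy.

emptiness of R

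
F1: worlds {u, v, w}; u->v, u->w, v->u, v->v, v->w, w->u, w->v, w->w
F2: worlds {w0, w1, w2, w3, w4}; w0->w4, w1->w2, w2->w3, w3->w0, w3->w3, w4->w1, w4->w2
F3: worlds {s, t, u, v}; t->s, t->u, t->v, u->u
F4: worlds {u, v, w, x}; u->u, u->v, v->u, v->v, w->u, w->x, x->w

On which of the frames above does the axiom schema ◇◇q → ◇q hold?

F3

The schema corresponds to transitivity: ∀x ∀y ∀z (Rxy ∧ Ryz → Rxz).
F1: fails — Ruv and Rvu but not Ruu.
F2: fails — Rw1w2 and Rw2w3 but not Rw1w3.
F3: condition met.
F4: fails — Rxw and Rwu but not Rxu.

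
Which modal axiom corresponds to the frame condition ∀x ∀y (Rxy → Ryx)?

A defining formula is s → □◇s (the B axiom).
Suppose s→□◇s is valid. Take Rxy and set V(s)={x}. Then s at x, so □◇s at x, so ◇s at y, so some z with Ryz has s; z=x, i.e. Ryx.

s → □◇s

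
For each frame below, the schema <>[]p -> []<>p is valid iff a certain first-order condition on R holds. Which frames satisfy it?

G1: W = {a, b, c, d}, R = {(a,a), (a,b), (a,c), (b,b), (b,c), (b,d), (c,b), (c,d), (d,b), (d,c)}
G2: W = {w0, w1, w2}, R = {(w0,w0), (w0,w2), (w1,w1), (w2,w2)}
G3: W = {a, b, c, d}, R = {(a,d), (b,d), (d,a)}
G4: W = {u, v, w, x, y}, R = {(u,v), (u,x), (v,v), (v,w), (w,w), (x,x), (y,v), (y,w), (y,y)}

G1, G2, G3

This is the axiom for convergence; its first-order frame correspondent is forall x forall y forall z (Rxy & Rxz -> exists w (Ryw & Rzw)).
G1: ✓.
G2: ✓.
G3: ✓.
G4: fails — Ruv and Rux but v and x have no common successor.
Valid on: G1, G2, G3.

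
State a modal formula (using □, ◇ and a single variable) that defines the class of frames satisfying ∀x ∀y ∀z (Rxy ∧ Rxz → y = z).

◇s → □s

This is partial functionality; the standard corresponding axiom is CD: ◇s → □s.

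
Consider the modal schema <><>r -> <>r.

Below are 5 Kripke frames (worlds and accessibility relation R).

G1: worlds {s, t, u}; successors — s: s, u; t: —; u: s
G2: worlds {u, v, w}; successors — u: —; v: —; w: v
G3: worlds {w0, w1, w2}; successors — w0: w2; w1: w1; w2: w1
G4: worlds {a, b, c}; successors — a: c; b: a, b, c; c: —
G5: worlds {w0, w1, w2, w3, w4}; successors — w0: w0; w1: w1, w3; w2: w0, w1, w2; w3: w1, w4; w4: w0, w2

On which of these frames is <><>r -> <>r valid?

Frame correspondent (Sahlqvist): forall x forall y forall z (Rxy & Ryz -> Rxz) — i.e. transitivity.
G1: fails — Rus and Rsu but not Ruu.
G2: satisfies the condition.
G3: fails — Rw0w2 and Rw2w1 but not Rw0w1.
G4: satisfies the condition.
G5: fails — Rw3w1 and Rw1w3 but not Rw3w3.
Valid on: G2, G4.

G2, G4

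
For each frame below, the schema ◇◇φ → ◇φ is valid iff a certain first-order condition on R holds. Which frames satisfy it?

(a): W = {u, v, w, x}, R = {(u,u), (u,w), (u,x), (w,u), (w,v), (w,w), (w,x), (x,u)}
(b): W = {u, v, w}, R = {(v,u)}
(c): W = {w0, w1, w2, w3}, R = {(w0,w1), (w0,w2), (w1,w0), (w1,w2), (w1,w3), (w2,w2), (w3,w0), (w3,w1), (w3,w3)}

Frame correspondent (Sahlqvist): ∀x ∀y ∀z (Rxy ∧ Ryz → Rxz) — i.e. transitivity.
(a): fails — Ruw and Rwv but not Ruv.
(b): condition met.
(c): fails — Rw1w0 and Rw0w1 but not Rw1w1.
Valid on: (b).

(b)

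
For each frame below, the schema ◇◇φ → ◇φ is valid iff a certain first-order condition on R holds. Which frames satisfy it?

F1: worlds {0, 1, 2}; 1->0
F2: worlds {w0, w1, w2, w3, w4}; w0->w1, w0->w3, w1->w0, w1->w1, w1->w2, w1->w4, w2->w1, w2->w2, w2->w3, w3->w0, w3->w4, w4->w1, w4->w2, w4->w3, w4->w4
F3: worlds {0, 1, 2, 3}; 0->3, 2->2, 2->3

Frame correspondent (Sahlqvist): ∀x ∀y ∀z (Rxy ∧ Ryz → Rxz) — i.e. transitivity.
F1: ✓.
F2: fails — Rw1w2 and Rw2w3 but not Rw1w3.
F3: ✓.

F1, F3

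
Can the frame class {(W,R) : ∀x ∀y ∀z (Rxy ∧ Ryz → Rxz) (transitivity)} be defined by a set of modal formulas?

Yes: it is transitivity, defined by the 4 schema □r → □□r.
Suppose □r→□□r is valid. Take Rxy, Ryz and set V(r)={w : Rxw}. Then □r at x, so □□r at x, so □r at y, so r at z, i.e. Rxz.

Yes — defined by □r → □□r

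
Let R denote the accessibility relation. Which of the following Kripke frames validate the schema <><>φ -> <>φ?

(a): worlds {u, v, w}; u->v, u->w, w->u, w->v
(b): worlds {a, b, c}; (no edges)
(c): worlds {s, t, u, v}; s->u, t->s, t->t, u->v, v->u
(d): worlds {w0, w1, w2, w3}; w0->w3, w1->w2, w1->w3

The schema corresponds to transitivity: forall x forall y forall z (Rxy & Ryz -> Rxz).
(a): fails — Rwu and Ruw but not Rww.
(b): ✓.
(c): fails — Ruv and Rvu but not Ruu.
(d): ✓.
Valid on: (b), (d).

(b), (d)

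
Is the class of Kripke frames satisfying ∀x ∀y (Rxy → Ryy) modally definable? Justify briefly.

The condition is shift-reflexivity. A defining modal formula is □(□q → q).
Suppose □(□q→q) is valid. Take Rxy and set V(q)={w : Ryw}. Then at y, □q holds; since □(□q→q) at x, □q→q at y, so q at y, i.e. Ryy.

Definable; □(□q → q) defines it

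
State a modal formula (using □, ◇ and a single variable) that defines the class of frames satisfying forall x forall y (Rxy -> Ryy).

The condition is shift-reflexivity. The T□ schema □(□q → q) defines it.
Suppose □(□q→q) is valid. Take Rxy and set V(q)={w : Ryw}. Then at y, □q holds; since □(□q→q) at x, □q→q at y, so q at y, i.e. Ryy.

□(□q → q)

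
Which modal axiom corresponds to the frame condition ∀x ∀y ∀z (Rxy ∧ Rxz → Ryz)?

◇ψ → □◇ψ

This is the Euclidean property; the standard corresponding axiom is 5: ◇ψ → □◇ψ.
Suppose ◇ψ→□◇ψ is valid. Take Rxy, Rxz and set V(ψ)={y}. Then ◇ψ at x, so □◇ψ at x, so ◇ψ at z, so some w with Rzw has ψ; w=y, i.e. Rzy. By symmetry of the argument, Ryz.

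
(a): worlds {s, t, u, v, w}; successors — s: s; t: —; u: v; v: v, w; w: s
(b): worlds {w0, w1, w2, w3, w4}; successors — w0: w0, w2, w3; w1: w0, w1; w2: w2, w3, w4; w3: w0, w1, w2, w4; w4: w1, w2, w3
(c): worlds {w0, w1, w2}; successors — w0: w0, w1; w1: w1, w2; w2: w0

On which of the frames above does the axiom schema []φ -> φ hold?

none

Frame correspondent (Sahlqvist): forall x Rxx — i.e. reflexivity.
(a): fails — world t does not see itself.
(b): fails — world w3 does not see itself.
(c): fails — world w2 does not see itself.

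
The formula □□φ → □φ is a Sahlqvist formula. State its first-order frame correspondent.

Suppose □□φ→□φ is valid. Take Rxy and set V(φ)={w : xR²w}. Then □□φ at x, so □φ at x, so φ at y, i.e. ∃z(Rxz∧Rzy).

Density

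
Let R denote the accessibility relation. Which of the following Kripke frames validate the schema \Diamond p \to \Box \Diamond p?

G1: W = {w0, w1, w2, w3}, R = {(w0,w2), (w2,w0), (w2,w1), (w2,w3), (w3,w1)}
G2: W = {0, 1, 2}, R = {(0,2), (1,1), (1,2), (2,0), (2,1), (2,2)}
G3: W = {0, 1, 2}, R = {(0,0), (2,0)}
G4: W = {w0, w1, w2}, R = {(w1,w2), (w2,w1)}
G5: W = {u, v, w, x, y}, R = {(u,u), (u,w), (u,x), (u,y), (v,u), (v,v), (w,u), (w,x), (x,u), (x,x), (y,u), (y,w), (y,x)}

G3

The schema corresponds to the Euclidean property: \forall x \forall y \forall z (Rxy \wedge Rxz \to Ryz).
G1: fails — Rw0w2 and Rw0w2 but not Rw2w2.
G2: fails — R20 and R20 but not R00.
G3: condition met.
G4: fails — Rw1w2 and Rw1w2 but not Rw2w2.
G5: fails — Ruw and Ruw but not Rww.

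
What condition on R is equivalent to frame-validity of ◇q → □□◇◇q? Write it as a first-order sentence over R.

This is a Sahlqvist (Geach-type) schema ◇^1□^0q → □^2◇^2q.
Minimal-valuation argument: fix x; take any y with xR^1y and any z with xR^2z. Set V(q) to the set of worlds R-reachable from y in exactly 0 steps. Then □^0q holds at y, so the antecedent holds at x; validity forces ◇^2q at z, giving a w with zR^2w and yR^0w.
First-order correspondent: ∀x ∀y ∀z ((xRy ∧ xR²z) → ∃w (y = w ∧ zR²w)).

∀x ∀y ∀z ((xRy ∧ xR²z) → ∃w (y = w ∧ zR²w))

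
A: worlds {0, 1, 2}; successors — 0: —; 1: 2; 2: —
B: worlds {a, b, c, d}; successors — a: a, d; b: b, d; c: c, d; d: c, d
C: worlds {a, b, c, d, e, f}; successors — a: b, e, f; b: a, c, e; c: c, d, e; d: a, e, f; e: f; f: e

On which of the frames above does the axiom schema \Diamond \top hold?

This is the axiom for seriality; its first-order frame correspondent is \forall x \exists y Rxy.
A: fails — world 0 has no successor.
B: condition met.
C: condition met.
Valid on: B, C.

B, C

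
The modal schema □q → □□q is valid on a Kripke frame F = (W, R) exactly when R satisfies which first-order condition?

transitivity: ∀x ∀y ∀z (Rxy ∧ Ryz → Rxz)

Suppose □q→□□q is valid. Take Rxy, Ryz and set V(q)={w : Rxw}. Then □q at x, so □□q at x, so □q at y, so q at z, i.e. Rxz.
Conversely, any frame satisfying ∀x ∀y ∀z (Rxy ∧ Ryz → Rxz) validates the schema.
So the correspondent is transitivity.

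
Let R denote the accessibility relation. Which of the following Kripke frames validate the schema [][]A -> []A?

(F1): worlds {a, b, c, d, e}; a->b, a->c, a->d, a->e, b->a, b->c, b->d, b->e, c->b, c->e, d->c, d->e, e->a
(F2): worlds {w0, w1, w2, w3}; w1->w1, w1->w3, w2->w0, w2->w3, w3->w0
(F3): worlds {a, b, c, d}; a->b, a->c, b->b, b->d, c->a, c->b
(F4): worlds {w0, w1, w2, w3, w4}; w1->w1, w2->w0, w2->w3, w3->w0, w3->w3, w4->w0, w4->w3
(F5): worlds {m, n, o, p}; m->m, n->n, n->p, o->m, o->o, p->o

This is the axiom for density; its first-order frame correspondent is forall x forall y (Rxy -> exists z (Rxz & Rzy)).
(F1): fails — Rdc but no z with Rdz and Rzc.
(F2): fails — Rw3w0 but no z with Rw3z and Rzw0.
(F3): fails — Rac but no z with Raz and Rzc.
(F4): ✓.
(F5): ✓.

(F4), (F5)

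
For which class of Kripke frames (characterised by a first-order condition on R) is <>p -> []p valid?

Suppose ◇p→□p is valid. Take Rxy, Rxz and set V(p)={y}. Then ◇p at x, so □p at x, so p at z, i.e. z=y.
Conversely, on a frame with partial functionality the schema holds at every world under every valuation.
So the correspondent is partial functionality.

partial functionality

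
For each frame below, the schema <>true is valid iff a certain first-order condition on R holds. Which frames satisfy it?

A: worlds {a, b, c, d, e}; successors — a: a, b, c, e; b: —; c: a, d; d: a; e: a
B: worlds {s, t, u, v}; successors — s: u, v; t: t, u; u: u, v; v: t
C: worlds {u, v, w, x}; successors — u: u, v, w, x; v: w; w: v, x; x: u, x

B, C

This is the axiom for seriality; its first-order frame correspondent is forall x exists y Rxy.
A: fails — world b has no successor.
B: holds.
C: holds.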